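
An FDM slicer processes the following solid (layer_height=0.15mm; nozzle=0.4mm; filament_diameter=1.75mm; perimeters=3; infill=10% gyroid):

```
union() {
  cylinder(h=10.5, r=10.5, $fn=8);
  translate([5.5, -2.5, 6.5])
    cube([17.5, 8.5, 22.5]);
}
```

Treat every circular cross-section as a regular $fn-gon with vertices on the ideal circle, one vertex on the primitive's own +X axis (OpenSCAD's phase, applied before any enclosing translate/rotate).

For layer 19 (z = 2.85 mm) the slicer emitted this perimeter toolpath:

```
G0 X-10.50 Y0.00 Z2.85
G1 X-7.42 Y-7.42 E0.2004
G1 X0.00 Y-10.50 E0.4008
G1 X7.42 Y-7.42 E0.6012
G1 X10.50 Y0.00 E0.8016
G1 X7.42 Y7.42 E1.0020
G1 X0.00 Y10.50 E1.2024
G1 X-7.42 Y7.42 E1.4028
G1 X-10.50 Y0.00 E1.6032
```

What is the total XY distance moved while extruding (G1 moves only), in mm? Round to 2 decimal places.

64.27 mm

Sum the Euclidean lengths of each G1 segment: total = 64.27 mm.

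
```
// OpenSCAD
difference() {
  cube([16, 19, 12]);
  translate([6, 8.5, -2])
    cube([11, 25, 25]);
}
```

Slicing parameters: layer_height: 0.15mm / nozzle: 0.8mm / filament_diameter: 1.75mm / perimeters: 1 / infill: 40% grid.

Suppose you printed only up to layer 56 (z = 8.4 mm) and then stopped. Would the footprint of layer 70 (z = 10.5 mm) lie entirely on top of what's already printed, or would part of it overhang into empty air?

Compare the two slices. At z = 8.4: the 16×19 cube contributes its full rectangle (area 304.00 mm²); the cube at (6, 8.5) (footprint 11×25) is included at this height (area 275.00 mm²); Subtracting the remaining from the first: starting from the 16×19 cube (304.00 mm²), the 11×25 cube at (6, 8.5) partially overlaps it — only the 105.00 mm² overlap (of its 275.00 mm²) is removed, clipping the outline — area = 199.00 mm². At z = 10.5: the cube is present — its section is the full 16×19 rectangle (area 304.00 mm²); the 11×25 cube at (6, 8.5) contributes its full rectangle (area 275.00 mm²); After the difference (first − rest): starting from the 16×19 cube (304.00 mm²), the 11×25 cube at (6, 8.5) partially overlaps it — only the 105.00 mm² overlap (of its 275.00 mm²) is removed, clipping the outline — area = 199.00 mm². Checking containment: the cross-section at z = 10.5 is a subset of the cross-section at z = 8.4.

entirely on top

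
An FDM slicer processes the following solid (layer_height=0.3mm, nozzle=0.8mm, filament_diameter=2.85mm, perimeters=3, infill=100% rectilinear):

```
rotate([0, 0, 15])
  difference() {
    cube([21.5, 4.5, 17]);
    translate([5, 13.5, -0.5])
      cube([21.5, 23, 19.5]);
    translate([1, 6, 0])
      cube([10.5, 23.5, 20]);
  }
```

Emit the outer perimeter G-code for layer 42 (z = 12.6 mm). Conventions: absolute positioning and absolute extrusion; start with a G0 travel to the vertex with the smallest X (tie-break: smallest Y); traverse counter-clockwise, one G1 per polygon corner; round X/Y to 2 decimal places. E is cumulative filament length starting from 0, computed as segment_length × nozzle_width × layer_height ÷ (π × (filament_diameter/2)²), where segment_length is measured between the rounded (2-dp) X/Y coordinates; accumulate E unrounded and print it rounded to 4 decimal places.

G0 X-1.16 Y4.35 Z12.60
G1 X0.00 Y0.00 E0.1694
G1 X20.77 Y5.56 E0.9783
G1 X19.60 Y9.91 E1.1477
G1 X-1.16 Y4.35 E1.9563

At z = 12.6 mm: the cube is present — its section is the full 21.5×4.5 rectangle; the cube at (5, 13.5) (footprint 21.5×23) is included at this height; the cube at (1, 6) is present — its section is the full 10.5×23.5 rectangle; After the difference (first − rest): starting from the 21.5×4.5 cube, the 21.5×23 cube at (5, 13.5) misses the remaining region (no effect); the 10.5×23.5 cube at (1, 6) misses the remaining region (no effect) — 1 connected region; (rotated 15° about Z; rotation is an isometry so areas/perimeters/island counts are preserved). The outline is a single polygon with 4 vertices. Extrusion per mm of travel: 0.8 × 0.3 / (π × 1.425²) = 0.037621. Accumulating E over each segment gives final E = 1.9563.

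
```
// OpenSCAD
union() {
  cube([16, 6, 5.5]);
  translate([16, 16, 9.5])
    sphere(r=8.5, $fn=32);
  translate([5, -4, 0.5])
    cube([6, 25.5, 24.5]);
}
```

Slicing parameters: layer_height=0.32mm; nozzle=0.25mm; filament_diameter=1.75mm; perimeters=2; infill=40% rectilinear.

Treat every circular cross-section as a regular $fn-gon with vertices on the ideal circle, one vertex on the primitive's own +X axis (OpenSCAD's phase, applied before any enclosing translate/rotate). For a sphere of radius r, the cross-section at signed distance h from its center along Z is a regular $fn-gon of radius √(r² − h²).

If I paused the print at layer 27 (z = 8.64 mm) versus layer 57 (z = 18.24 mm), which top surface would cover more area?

Layer 27 (z = 8.64): the cube does not reach this height (z outside [0, 5.5]); the sphere at (16, 16): section is a regular 32-gon, circumradius = √(r²−h²) = √(8.5²−0.86²) = 8.456 (area = (32/2)·8.456²·sin(360°/32) = 223.22 mm²); the cube at (5, -4) (footprint 6×25.5) is included at this height (area 153.00 mm²); Combining (union): the regions partially overlap — summed areas 376.22 mm² minus the doubly-counted overlap 31.59 mm² gives 344.62 mm² — area = 344.62 mm². So its area = 344.62 mm². Layer 57 (z = 18.24): the cube is not intersected at this z (z outside [0, 5.5]); the sphere at (16, 16) is absent (|z−center|=8.740 > r=8.5); the 6×25.5 cube at (5, -4) contributes its full rectangle (area 153.00 mm²); Taking the union: only the 6×25.5 cube at (5, -4) is present, so the union is just that shape — area = 153.00 mm². So its area = 153.00 mm². Layer 27 is larger (344.62 vs 153.00 mm²).

layer 27 (z = 8.64 mm)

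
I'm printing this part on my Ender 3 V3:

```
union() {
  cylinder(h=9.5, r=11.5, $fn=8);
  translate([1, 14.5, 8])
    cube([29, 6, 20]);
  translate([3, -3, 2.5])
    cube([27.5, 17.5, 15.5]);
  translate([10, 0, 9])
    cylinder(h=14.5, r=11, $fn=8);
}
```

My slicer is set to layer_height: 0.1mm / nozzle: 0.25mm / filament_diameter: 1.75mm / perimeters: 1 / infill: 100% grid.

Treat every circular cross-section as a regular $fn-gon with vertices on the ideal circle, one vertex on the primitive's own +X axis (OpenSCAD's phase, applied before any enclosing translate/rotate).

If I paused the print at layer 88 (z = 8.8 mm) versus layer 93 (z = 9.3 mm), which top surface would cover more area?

Layer 88 (z = 8.8): the r=11.5 cylinder gives a regular 8-gon of circumradius 11.5 (constant along its height) (area = (8/2)·11.500²·sin(360°/8) = 374.06 mm²); the cube at (1, 14.5) is present — its section is the full 29×6 rectangle (area 174.00 mm²); the 27.5×17.5 cube at (3, -3) contributes its full rectangle (area 481.25 mm²); the cylinder at (10, 0) is absent (z outside [9, 23.5]); Merging all regions: the regions partially overlap — summed areas 1029.31 mm² minus the doubly-counted overlap 84.51 mm² gives 944.79 mm² — area = 944.79 mm². So its area = 944.79 mm². Layer 93 (z = 9.3): the r=11.5 cylinder contributes a regular 8-gon of circumradius 11.5 (area = (8/2)·11.500²·sin(360°/8) = 374.06 mm²); the 29×6 cube at (1, 14.5) contributes its full rectangle (area 174.00 mm²); the cube at (3, -3) is present — its section is the full 27.5×17.5 rectangle (area 481.25 mm²); the cylinder at (10, 0): section is a regular 8-gon, circumradius r=11 (area = (8/2)·11.000²·sin(360°/8) = 342.24 mm²); Taking the union: the regions partially overlap — summed areas 1371.55 mm² minus the doubly-counted overlap 360.91 mm² gives 1010.64 mm² — area = 1010.64 mm². So its area = 1010.64 mm². Layer 93 is larger (1010.64 vs 944.79 mm²).

layer 93 (z = 9.3 mm)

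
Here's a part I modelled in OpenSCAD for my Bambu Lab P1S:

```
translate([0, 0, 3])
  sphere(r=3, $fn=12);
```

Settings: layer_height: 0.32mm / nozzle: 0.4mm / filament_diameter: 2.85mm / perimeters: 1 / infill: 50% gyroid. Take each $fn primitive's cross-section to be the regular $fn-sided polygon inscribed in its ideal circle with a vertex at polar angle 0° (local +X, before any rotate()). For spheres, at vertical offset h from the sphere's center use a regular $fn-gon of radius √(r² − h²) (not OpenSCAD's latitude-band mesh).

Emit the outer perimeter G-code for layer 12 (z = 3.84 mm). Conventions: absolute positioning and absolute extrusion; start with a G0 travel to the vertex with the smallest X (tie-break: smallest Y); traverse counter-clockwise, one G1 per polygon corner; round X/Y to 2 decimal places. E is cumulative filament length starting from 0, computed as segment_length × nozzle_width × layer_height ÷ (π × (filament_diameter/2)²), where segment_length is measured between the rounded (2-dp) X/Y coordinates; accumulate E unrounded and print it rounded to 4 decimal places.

G0 X-2.88 Y0.00 Z3.84
G1 X-2.49 Y-1.44 E0.0299
G1 X-1.44 Y-2.49 E0.0597
G1 X0.00 Y-2.88 E0.0897
G1 X1.44 Y-2.49 E0.1196
G1 X2.49 Y-1.44 E0.1494
G1 X2.88 Y0.00 E0.1793
G1 X2.49 Y1.44 E0.2093
G1 X1.44 Y2.49 E0.2391
G1 X0.00 Y2.88 E0.2690
G1 X-1.44 Y2.49 E0.2989
G1 X-2.49 Y1.44 E0.3287
G1 X-2.88 Y0.00 E0.3586

At z = 3.84 mm: the r=3 sphere slices to a regular 12-gon of circumradius 2.880 (√(r²−h²) with h=0.84 from center). The outline is a single polygon with 12 vertices. Extrusion per mm of travel: 0.4 × 0.32 / (π × 1.425²) = 0.020065. Accumulating E over each segment gives final E = 0.3586.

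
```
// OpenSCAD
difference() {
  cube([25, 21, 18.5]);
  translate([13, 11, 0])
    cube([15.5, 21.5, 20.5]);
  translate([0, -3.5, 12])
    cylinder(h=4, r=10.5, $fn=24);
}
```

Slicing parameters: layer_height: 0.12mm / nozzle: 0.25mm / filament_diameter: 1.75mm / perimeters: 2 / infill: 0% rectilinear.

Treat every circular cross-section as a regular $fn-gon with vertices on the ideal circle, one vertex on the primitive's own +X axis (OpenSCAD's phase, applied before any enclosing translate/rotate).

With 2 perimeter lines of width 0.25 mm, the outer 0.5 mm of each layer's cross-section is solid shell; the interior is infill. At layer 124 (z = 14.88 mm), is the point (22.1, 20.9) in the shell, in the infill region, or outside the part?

At z = 14.88 mm: the 25×21 cube contributes its full rectangle; the cube at (13, 11) (footprint 15.5×21.5) is included at this height; the r=10.5 cylinder at (0, -3.5) gives a regular 24-gon of circumradius 10.5 (constant along its height); After the difference (first − rest): starting from the 25×21 cube, the 15.5×21.5 cube at (13, 11) partially overlaps it — only the 120.00 mm² overlap (of its 333.25 mm²) is removed, clipping the outline; the r=10.5 cylinder at (0, -3.5) partially overlaps it — only the 49.75 mm² overlap (of its 342.42 mm²) is removed, clipping the outline — 1 connected region. Overall, the cross-section is a single solid region. The nearest boundary edge runs (13.00, 21.00)→(13.00, 11.00); distance from the point to it = 9.10 mm. The point is not inside any of the regions above, so it lies outside the cross-section (9.10 mm from the nearest boundary).

outside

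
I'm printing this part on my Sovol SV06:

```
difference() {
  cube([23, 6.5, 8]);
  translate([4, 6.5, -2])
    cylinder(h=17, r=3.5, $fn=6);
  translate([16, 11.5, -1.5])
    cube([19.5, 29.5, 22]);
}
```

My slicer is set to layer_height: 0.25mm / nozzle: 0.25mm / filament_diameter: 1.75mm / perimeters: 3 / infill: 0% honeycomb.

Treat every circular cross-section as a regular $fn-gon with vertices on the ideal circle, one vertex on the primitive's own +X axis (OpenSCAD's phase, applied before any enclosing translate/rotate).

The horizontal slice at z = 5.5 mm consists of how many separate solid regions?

At z = 5.5 mm: the cube (footprint 23×6.5) is included at this height; the r=3.5 cylinder at (4, 6.5) gives a regular 6-gon of circumradius 3.5 (constant along its height); the cube at (16, 11.5) is present — its section is the full 19.5×29.5 rectangle; After the difference (first − rest): starting from the 23×6.5 cube, the r=3.5 cylinder at (4, 6.5) partially overlaps it — only the 15.91 mm² overlap (of its 31.83 mm²) is removed, clipping the outline; the 19.5×29.5 cube at (16, 11.5) misses the remaining region (no effect) — 1 connected region. The result has 1 disconnected region.

1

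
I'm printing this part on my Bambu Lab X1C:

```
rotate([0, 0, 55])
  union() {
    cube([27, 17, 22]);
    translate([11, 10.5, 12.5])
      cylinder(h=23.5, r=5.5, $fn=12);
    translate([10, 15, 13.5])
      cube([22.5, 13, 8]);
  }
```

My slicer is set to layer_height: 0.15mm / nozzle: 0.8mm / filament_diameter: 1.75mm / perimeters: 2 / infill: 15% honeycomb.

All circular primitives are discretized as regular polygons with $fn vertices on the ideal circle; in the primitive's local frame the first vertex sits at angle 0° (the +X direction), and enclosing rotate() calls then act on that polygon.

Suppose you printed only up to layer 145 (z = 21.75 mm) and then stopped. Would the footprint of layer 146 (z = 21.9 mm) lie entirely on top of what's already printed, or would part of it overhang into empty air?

Compare the two slices. At z = 21.75: the cube is present — its section is the full 27×17 rectangle (area 459.00 mm²); the r=5.5 cylinder at (11, 10.5) gives a regular 12-gon of circumradius 5.5 (constant along its height) (area = (12/2)·5.500²·sin(360°/12) = 90.75 mm²); the cube at (10, 15) is absent (z outside [13.5, 21.5]); Merging all regions: the r=5.5 cylinder at (11, 10.5) lies entirely inside the 27×17 cube, so the union is just the 27×17 cube — area = 459.00 mm²; (whole slice rotated 55° about Z — lengths, areas and connectivity unchanged). At z = 21.9: the 27×17 cube contributes its full rectangle (area 459.00 mm²); the r=5.5 cylinder at (11, 10.5) gives a regular 12-gon of circumradius 5.5 (constant along its height) (area = (12/2)·5.500²·sin(360°/12) = 90.75 mm²); the cube at (10, 15) is not intersected at this z (z outside [13.5, 21.5]); Taking the union: the r=5.5 cylinder at (11, 10.5) lies entirely inside the 27×17 cube, so the union is just the 27×17 cube — area = 459.00 mm²; (whole slice rotated 55° about Z — lengths, areas and connectivity unchanged). Checking containment: the cross-section at z = 21.9 is a subset of the cross-section at z = 21.75.

entirely on top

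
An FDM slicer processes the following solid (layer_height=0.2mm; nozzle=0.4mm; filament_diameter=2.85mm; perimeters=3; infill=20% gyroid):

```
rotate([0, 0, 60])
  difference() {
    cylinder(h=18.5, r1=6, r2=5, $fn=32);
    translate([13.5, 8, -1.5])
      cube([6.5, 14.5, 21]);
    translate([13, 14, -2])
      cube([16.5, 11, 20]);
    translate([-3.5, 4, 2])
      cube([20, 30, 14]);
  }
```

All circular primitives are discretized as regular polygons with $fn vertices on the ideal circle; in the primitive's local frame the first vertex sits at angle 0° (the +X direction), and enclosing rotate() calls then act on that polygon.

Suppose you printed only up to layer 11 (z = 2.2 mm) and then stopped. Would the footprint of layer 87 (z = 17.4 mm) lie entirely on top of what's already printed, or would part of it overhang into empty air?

part overhangs

Compare the two slices. At z = 2.2: the cone: at t=0.119 of its height the radius interpolates to r₁+(r₂−r₁)t = 5.881, giving a regular 32-gon of that circumradius (area = (32/2)·5.881²·sin(360°/32) = 107.96 mm²); the cube at (13.5, 8) (footprint 6.5×14.5) is included at this height (area 94.25 mm²); the cube at (13, 14) is present — its section is the full 16.5×11 rectangle (area 181.50 mm²); the cube at (-3.5, 4) (footprint 20×30) is included at this height (area 600.00 mm²); Taking the first minus the rest: starting from the cone (107.96 mm²), the 6.5×14.5 cube at (13.5, 8) misses the remaining region (no effect); the 16.5×11 cube at (13, 14) misses the remaining region (no effect); the 20×30 cube at (-3.5, 4) partially overlaps it — only the 10.74 mm² overlap (of its 600.00 mm²) is removed, clipping the outline — area = 97.22 mm²; (whole slice rotated 60° about Z — lengths, areas and connectivity unchanged). At z = 17.4: the cone (r1=6→r2=5) has section circumradius 5.059 here — a regular 32-gon (area = (32/2)·5.059²·sin(360°/32) = 79.90 mm²); the cube at (13.5, 8) is present — its section is the full 6.5×14.5 rectangle (area 94.25 mm²); the cube at (13, 14) (footprint 16.5×11) is included at this height (area 181.50 mm²); the cube at (-3.5, 4) is absent (z outside [2, 16]); Taking the first minus the rest: starting from the cone (79.90 mm²), the 6.5×14.5 cube at (13.5, 8) misses the remaining region (no effect); the 16.5×11 cube at (13, 14) misses the remaining region (no effect) — area = 79.90 mm²; (whole slice rotated 60° about Z — lengths, areas and connectivity unchanged). Checking containment: at z = 17.4 the cross-section extends beyond the z = 2.2 cross-section by about 4.37 mm².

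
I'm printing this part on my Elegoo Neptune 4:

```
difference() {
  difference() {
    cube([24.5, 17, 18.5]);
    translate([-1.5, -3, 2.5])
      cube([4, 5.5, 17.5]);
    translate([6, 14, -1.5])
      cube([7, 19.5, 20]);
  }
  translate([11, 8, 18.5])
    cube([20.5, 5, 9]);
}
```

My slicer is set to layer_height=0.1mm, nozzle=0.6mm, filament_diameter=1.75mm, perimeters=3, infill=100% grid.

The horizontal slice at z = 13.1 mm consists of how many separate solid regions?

At z = 13.1 mm: the 24.5×17 cube contributes its full rectangle; the cube at (-1.5, -3) (footprint 4×5.5) is included at this height; the 7×19.5 cube at (6, 14) contributes its full rectangle; Taking the first minus the rest: starting from the 24.5×17 cube, the 4×5.5 cube at (-1.5, -3) partially overlaps it — only the 6.25 mm² overlap (of its 22.00 mm²) is removed, clipping the outline; the 7×19.5 cube at (6, 14) partially overlaps it — only the 21.00 mm² overlap (of its 136.50 mm²) is removed, clipping the outline — 1 connected region; the cube at (11, 8) does not reach this height (z outside [18.5, 27.5]); Taking the first minus the rest: none of the subtracted shapes is present at this height, so that combined region is unchanged — 1 connected region. The result has 1 disconnected region.

1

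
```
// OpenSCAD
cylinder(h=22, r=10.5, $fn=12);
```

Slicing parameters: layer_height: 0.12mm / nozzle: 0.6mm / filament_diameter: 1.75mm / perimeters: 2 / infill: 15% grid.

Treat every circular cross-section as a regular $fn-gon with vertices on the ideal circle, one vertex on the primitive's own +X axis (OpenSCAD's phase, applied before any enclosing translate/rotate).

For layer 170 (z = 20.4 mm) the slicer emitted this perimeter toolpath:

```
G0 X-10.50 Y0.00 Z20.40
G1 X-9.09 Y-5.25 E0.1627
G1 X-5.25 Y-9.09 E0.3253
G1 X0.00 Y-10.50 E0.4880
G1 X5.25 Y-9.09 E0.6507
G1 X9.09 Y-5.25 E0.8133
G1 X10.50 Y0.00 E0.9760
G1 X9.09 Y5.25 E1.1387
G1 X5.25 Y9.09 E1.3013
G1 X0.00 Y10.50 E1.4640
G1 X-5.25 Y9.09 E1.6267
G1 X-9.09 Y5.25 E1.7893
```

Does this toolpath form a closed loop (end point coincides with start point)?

Start point (G0): (-10.50, 0.00). End point (last G1): the path does not return to the start — open.

no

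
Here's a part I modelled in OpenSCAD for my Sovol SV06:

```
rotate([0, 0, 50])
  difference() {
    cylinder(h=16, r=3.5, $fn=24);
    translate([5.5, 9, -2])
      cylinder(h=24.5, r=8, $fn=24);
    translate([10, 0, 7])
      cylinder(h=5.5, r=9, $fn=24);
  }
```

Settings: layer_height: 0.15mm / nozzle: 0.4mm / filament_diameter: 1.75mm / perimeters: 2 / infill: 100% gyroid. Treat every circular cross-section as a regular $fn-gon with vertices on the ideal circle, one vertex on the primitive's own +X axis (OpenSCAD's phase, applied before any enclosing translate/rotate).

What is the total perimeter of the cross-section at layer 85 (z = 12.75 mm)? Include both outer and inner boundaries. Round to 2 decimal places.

21.68 mm

At z = 12.75 mm: the cylinder: section is a regular 24-gon, circumradius r=3.5 (perimeter = 2·24·3.500·sin(180°/24) = 21.93 mm); the r=8 cylinder at (5.5, 9) gives a regular 24-gon of circumradius 8 (constant along its height) (perimeter = 2·24·8.000·sin(180°/24) = 50.12 mm); the cylinder at (10, 0) is absent (z outside [7, 12.5]); After the difference (first − rest): starting from the r=3.5 cylinder, the r=8 cylinder at (5.5, 9) partially overlaps it — only the 2.40 mm² overlap (of its 198.77 mm²) is removed, clipping the outline — boundary = 21.68 mm; (whole slice rotated 50° about Z — lengths, areas and connectivity unchanged). Overall, the cross-section is a single solid region. Total boundary length (outer) = 21.68 mm.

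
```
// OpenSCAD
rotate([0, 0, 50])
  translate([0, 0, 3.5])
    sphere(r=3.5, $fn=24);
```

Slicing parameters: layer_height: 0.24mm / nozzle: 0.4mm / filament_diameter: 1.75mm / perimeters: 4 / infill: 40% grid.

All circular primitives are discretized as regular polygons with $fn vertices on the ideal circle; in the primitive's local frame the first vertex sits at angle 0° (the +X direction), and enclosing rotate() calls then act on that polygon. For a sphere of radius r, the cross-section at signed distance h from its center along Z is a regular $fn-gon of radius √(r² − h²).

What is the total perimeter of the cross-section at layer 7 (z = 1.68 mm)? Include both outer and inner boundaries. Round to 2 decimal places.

At z = 1.68 mm: the r=3.5 sphere slices to a regular 24-gon of circumradius 2.990 (√(r²−h²) with h=1.82 from center) (perimeter = 2·24·2.990·sin(180°/24) = 18.73 mm); (whole slice rotated 50° about Z — lengths, areas and connectivity unchanged). Overall, the cross-section is a single solid region. Total boundary length (outer) = 18.73 mm.

18.73 mm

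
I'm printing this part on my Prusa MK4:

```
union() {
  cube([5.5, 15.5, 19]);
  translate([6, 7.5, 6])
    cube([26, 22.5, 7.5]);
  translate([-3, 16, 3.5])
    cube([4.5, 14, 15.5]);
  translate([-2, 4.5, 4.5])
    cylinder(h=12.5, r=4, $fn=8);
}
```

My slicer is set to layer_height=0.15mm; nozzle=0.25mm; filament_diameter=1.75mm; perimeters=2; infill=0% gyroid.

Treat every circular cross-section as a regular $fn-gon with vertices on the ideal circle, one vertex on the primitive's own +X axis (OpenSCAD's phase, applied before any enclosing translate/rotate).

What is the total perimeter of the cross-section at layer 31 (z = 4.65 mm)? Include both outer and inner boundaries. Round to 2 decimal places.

At z = 4.65 mm: the cube (footprint 5.5×15.5) is included at this height (perimeter 42.00 mm); the cube at (6, 7.5) does not reach this height (z outside [6, 13.5]); the 4.5×14 cube at (-3, 16) contributes its full rectangle (perimeter 37.00 mm); the r=4 cylinder at (-2, 4.5) contributes a regular 8-gon of circumradius 4 (perimeter = 2·8·4.000·sin(180°/8) = 24.49 mm); Combining (union): the regions partially overlap (shared area 8.28 mm²), so the edge portions inside another operand are dropped and the merged outline is re-measured after clipping — boundary = 89.23 mm. Overall, the cross-section has 2 separate islands. Total boundary length (outer) = 89.23 mm.

89.23 mm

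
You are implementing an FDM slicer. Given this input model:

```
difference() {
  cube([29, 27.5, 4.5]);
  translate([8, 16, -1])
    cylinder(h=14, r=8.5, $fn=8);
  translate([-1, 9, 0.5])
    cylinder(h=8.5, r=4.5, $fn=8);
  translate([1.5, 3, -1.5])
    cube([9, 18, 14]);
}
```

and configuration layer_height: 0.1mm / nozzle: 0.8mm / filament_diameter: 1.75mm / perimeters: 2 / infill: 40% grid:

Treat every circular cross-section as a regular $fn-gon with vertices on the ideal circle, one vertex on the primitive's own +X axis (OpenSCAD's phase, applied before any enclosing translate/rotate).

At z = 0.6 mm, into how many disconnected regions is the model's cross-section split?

2

At z = 0.6 mm: the cube (footprint 29×27.5) is included at this height; the cylinder at (8, 16): section is a regular 8-gon, circumradius r=8.5; the r=4.5 cylinder at (-1, 9) contributes a regular 8-gon of circumradius 4.5; the 9×18 cube at (1.5, 3) contributes its full rectangle; Taking the first minus the rest: starting from the 29×27.5 cube, the r=8.5 cylinder at (8, 16) partially overlaps it — only the 203.75 mm² overlap (of its 204.35 mm²) is removed, clipping the outline; the r=4.5 cylinder at (-1, 9) partially overlaps it — only the 17.03 mm² overlap (of its 57.28 mm²) is removed, clipping the outline; the 9×18 cube at (1.5, 3) partially overlaps it — only the 44.66 mm² overlap (of its 162.00 mm²) is removed, clipping the outline — 2 connected regions. The result has 2 disconnected regions.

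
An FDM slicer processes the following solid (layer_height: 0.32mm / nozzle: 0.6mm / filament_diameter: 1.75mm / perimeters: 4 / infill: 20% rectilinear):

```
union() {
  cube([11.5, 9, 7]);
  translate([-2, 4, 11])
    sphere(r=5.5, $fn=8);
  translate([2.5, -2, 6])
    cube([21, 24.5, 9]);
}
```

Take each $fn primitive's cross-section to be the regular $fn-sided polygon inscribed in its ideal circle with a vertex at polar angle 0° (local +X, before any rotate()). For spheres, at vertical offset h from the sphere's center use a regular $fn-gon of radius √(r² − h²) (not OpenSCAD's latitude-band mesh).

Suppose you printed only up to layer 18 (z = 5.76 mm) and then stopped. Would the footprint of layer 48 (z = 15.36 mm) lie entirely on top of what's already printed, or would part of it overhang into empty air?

Compare the two slices. At z = 5.76: the cube (footprint 11.5×9) is included at this height (area 103.50 mm²); the r=5.5 sphere at (-2, 4) contributes a regular 8-gon of circumradius √(5.5²−5.24²) = 1.671 (area = (8/2)·1.671²·sin(360°/8) = 7.90 mm²); the cube at (2.5, -2) does not reach this height (z outside [6, 15]); Combining (union): the 2 present regions are separate (no shared area or edge), so areas and boundary lengths simply add and each stays a separate island — area = 111.40 mm². At z = 15.36: the cube does not reach this height (z outside [0, 7]); the r=5.5 sphere at (-2, 4) contributes a regular 8-gon of circumradius √(5.5²−4.36²) = 3.353 (area = (8/2)·3.353²·sin(360°/8) = 31.79 mm²); the cube at (2.5, -2) is absent (z outside [6, 15]); Combining (union): only the r=5.5 sphere at (-2, 4) is present, so the union is just that shape — area = 31.79 mm². Checking containment: at z = 15.36 the cross-section extends beyond the z = 5.76 cross-section by about 19.75 mm².

part overhangs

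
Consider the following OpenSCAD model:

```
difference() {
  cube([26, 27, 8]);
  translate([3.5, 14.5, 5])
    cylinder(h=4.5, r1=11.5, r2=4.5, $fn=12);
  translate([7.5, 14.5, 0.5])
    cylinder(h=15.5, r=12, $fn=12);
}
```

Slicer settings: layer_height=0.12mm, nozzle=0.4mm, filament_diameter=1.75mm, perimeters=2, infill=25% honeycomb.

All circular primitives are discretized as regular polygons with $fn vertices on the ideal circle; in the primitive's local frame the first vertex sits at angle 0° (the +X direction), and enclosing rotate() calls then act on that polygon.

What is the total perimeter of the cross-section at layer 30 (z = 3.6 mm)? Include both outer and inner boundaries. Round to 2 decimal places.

142.15 mm

At z = 3.6 mm: the cube (footprint 26×27) is included at this height (perimeter 106.00 mm); the cone at (3.5, 14.5) does not reach this height (z outside [5, 9.5]); the r=12 cylinder at (7.5, 14.5) contributes a regular 12-gon of circumradius 12 (perimeter = 2·12·12.000·sin(180°/12) = 74.54 mm); After the difference (first − rest): starting from the 26×27 cube, the r=12 cylinder at (7.5, 14.5) partially overlaps it — only the 379.28 mm² overlap (of its 432.00 mm²) is removed, clipping the outline — boundary = 142.15 mm. Overall, the cross-section is a single solid region. Total boundary length (outer) = 142.15 mm.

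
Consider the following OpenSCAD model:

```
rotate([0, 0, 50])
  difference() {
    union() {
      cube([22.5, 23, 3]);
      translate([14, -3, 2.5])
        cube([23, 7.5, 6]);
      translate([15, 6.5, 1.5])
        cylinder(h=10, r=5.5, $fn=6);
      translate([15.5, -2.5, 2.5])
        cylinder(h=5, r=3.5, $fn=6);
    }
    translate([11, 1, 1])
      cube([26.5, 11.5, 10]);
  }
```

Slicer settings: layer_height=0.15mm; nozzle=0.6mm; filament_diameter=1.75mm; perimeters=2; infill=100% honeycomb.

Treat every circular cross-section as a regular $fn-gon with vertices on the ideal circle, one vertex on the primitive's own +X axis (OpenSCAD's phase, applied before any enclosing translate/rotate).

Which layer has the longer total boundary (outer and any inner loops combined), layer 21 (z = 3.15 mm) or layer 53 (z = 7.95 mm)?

Layer 21 (z = 3.15): the cube is not intersected at this z (z outside [0, 3]); the cube at (14, -3) (footprint 23×7.5) is included at this height (perimeter 61.00 mm); the cylinder at (15, 6.5): section is a regular 6-gon, circumradius r=5.5 (perimeter = 2·6·5.500·sin(180°/6) = 33.00 mm); the r=3.5 cylinder at (15.5, -2.5) gives a regular 6-gon of circumradius 3.5 (constant along its height) (perimeter = 2·6·3.500·sin(180°/6) = 21.00 mm); Merging all regions: the regions partially overlap (shared area 27.50 mm²), so the edge portions inside another operand are dropped and the merged outline is re-measured after clipping — boundary = 84.38 mm; the cube at (11, 1) is present — its section is the full 26.5×11.5 rectangle (perimeter 76.00 mm); Subtracting the remaining from the first: starting from the result so far, the 26.5×11.5 cube at (11, 1) partially overlaps it — only the 142.63 mm² overlap (of its 304.75 mm²) is removed, clipping the outline — boundary = 70.63 mm; (rotated 50° about Z; rotation is an isometry so areas/perimeters/island counts are preserved). So its perimeter = 70.63 mm. Layer 53 (z = 7.95): the cube does not reach this height (z outside [0, 3]); the 23×7.5 cube at (14, -3) contributes its full rectangle (perimeter 61.00 mm); the cylinder at (15, 6.5): section is a regular 6-gon, circumradius r=5.5 (perimeter = 2·6·5.500·sin(180°/6) = 33.00 mm); the cylinder at (15.5, -2.5) is absent (z outside [2.5, 7.5]); Merging all regions: the regions partially overlap (shared area 12.57 mm²), so the edge portions inside another operand are dropped and the merged outline is re-measured after clipping — boundary = 78.95 mm; the cube at (11, 1) (footprint 26.5×11.5) is included at this height (perimeter 76.00 mm); Subtracting the remaining from the first: starting from that combined region, the 26.5×11.5 cube at (11, 1) partially overlaps it — only the 142.63 mm² overlap (of its 304.75 mm²) is removed, clipping the outline — boundary = 65.20 mm; (whole slice rotated 50° about Z — lengths, areas and connectivity unchanged). So its perimeter = 65.20 mm. Layer 21 is larger (70.63 vs 65.20 mm).

layer 21 (z = 3.15 mm)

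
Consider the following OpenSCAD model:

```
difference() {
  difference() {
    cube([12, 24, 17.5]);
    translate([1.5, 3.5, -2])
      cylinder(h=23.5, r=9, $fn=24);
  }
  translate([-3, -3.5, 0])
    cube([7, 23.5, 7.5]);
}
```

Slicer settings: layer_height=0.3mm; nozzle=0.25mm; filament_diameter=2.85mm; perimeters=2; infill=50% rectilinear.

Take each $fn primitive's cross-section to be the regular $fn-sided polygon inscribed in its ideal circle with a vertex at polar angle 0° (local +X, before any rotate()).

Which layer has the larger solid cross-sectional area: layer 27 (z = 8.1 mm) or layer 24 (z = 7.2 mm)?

Layer 27 (z = 8.1): the cube (footprint 12×24) is included at this height (area 288.00 mm²); the r=9 cylinder at (1.5, 3.5) contributes a regular 24-gon of circumradius 9 (area = (24/2)·9.000²·sin(360°/24) = 251.57 mm²); Taking the first minus the rest: starting from the 12×24 cube (288.00 mm²), the r=9 cylinder at (1.5, 3.5) partially overlaps it — only the 111.99 mm² overlap (of its 251.57 mm²) is removed, clipping the outline — area = 176.01 mm²; the cube at (-3, -3.5) is not intersected at this z (z outside [0, 7.5]); After the difference (first − rest): none of the subtracted shapes is present at this height, so the result so far is unchanged — area = 176.01 mm². So its area = 176.01 mm². Layer 24 (z = 7.2): the cube (footprint 12×24) is included at this height (area 288.00 mm²); the r=9 cylinder at (1.5, 3.5) gives a regular 24-gon of circumradius 9 (constant along its height) (area = (24/2)·9.000²·sin(360°/24) = 251.57 mm²); After the difference (first − rest): starting from the 12×24 cube (288.00 mm²), the r=9 cylinder at (1.5, 3.5) partially overlaps it — only the 111.99 mm² overlap (of its 251.57 mm²) is removed, clipping the outline — area = 176.01 mm²; the cube at (-3, -3.5) is present — its section is the full 7×23.5 rectangle (area 164.50 mm²); After the difference (first − rest): starting from the result so far (176.01 mm²), the 7×23.5 cube at (-3, -3.5) partially overlaps it — only the 30.56 mm² overlap (of its 164.50 mm²) is removed, clipping the outline — area = 145.44 mm². So its area = 145.44 mm². Layer 27 is larger (176.01 vs 145.44 mm²).

layer 27 (z = 8.1 mm)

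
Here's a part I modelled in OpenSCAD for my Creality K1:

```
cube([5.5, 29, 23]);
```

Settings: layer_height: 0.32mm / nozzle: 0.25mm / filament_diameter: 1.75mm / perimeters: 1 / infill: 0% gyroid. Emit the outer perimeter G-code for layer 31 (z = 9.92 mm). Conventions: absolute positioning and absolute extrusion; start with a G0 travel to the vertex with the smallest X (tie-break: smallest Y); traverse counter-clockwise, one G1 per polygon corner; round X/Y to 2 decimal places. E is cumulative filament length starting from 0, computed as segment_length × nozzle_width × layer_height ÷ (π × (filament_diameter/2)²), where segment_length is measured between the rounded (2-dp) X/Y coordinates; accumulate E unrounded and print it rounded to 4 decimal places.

At z = 9.92 mm: the cube is present — its section is the full 5.5×29 rectangle. The outline is a single polygon with 4 vertices. Extrusion per mm of travel: 0.25 × 0.32 / (π × 0.875²) = 0.033260. Accumulating E over each segment gives final E = 2.2949.

G0 X0.00 Y0.00 Z9.92
G1 X5.50 Y0.00 E0.1829
G1 X5.50 Y29.00 E1.1475
G1 X0.00 Y29.00 E1.3304
G1 X0.00 Y0.00 E2.2949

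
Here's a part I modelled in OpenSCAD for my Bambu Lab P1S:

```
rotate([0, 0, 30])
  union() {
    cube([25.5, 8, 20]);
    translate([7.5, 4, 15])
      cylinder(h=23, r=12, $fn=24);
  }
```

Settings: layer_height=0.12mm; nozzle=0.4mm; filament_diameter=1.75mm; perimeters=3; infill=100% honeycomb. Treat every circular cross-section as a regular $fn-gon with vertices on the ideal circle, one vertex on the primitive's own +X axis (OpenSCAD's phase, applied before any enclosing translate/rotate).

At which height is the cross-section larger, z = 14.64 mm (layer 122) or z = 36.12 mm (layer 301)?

Layer 122 (z = 14.64): the cube (footprint 25.5×8) is included at this height (area 204.00 mm²); the cylinder at (7.5, 4) is absent (z outside [15, 38]); Merging all regions: only the 25.5×8 cube is present, so the union is just that shape — area = 204.00 mm²; (whole slice rotated 30° about Z — lengths, areas and connectivity unchanged). So its area = 204.00 mm². Layer 301 (z = 36.12): the cube does not reach this height (z outside [0, 20]); the cylinder at (7.5, 4): section is a regular 24-gon, circumradius r=12 (area = (24/2)·12.000²·sin(360°/24) = 447.24 mm²); Taking the union: only the r=12 cylinder at (7.5, 4) is present, so the union is just that shape — area = 447.24 mm²; (whole slice rotated 30° about Z — lengths, areas and connectivity unchanged). So its area = 447.24 mm². Layer 301 is larger (447.24 vs 204.00 mm²).

layer 301 (z = 36.12 mm)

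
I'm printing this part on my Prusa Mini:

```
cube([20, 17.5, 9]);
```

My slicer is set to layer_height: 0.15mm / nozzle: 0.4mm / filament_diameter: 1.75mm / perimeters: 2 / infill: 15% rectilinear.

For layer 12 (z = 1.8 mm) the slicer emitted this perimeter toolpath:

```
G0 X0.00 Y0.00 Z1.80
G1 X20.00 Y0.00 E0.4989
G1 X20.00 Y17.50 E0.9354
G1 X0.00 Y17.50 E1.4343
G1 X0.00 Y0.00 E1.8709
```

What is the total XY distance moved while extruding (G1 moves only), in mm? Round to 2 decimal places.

Sum the Euclidean lengths of each G1 segment: total = 75.00 mm.

75.00 mm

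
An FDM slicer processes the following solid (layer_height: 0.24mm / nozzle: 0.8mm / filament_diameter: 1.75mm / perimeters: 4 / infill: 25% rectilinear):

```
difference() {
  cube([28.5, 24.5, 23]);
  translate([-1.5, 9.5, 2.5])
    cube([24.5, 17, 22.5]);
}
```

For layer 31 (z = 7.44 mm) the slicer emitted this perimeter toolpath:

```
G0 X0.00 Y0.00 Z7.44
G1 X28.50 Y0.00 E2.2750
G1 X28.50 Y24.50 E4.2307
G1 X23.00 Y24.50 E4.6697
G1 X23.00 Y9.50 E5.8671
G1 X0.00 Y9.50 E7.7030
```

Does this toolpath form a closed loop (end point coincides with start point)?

no

Start point (G0): (0.00, 0.00). End point (last G1): the path does not return to the start — open.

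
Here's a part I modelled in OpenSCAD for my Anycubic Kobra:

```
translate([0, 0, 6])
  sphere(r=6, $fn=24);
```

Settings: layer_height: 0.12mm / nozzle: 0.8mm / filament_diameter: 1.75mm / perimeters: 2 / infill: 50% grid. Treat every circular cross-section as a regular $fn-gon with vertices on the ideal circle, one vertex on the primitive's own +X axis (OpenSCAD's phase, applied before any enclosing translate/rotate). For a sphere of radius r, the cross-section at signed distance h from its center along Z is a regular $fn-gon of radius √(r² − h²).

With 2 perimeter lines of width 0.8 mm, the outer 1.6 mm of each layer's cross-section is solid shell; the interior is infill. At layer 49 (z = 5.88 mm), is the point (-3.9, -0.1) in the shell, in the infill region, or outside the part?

At z = 5.88 mm: the r=6 sphere contributes a regular 24-gon of circumradius √(6²−0.12²) = 5.999. Overall, the cross-section is a single solid region. The nearest boundary edge runs (-6.00, 0.00)→(-5.79, -1.55); distance from the point to it = 2.07 mm. The point is inside the cross-section and 2.07 mm from the nearest boundary — more than the 1.6 mm shell width (2 × 0.8), so it's in the infill interior.

infill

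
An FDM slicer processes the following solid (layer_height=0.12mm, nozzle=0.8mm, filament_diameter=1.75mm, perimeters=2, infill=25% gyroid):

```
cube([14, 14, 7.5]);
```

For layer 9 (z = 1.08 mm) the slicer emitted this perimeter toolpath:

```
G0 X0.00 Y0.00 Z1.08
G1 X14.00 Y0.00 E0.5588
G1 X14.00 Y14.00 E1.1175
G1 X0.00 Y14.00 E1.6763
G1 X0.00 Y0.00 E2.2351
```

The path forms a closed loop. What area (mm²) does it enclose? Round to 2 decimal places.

196.00 mm²

Apply the shoelace formula to the sequence of (X, Y) vertices; enclosed area = 196.00 mm².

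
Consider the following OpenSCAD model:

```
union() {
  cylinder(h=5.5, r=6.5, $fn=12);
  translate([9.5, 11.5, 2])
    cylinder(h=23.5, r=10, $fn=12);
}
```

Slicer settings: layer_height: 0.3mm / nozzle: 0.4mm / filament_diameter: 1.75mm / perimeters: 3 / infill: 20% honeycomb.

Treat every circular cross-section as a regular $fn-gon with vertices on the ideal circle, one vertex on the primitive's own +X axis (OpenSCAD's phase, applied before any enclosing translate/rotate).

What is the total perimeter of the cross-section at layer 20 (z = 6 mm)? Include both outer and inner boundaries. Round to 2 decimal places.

62.12 mm

At z = 6 mm: the cylinder is absent (z outside [0, 5.5]); the r=10 cylinder at (9.5, 11.5) gives a regular 12-gon of circumradius 10 (constant along its height) (perimeter = 2·12·10.000·sin(180°/12) = 62.12 mm); Taking the union: only the r=10 cylinder at (9.5, 11.5) is present, so the union is just that shape — boundary = 62.12 mm. Overall, the cross-section is a single solid region. Total boundary length (outer) = 62.12 mm.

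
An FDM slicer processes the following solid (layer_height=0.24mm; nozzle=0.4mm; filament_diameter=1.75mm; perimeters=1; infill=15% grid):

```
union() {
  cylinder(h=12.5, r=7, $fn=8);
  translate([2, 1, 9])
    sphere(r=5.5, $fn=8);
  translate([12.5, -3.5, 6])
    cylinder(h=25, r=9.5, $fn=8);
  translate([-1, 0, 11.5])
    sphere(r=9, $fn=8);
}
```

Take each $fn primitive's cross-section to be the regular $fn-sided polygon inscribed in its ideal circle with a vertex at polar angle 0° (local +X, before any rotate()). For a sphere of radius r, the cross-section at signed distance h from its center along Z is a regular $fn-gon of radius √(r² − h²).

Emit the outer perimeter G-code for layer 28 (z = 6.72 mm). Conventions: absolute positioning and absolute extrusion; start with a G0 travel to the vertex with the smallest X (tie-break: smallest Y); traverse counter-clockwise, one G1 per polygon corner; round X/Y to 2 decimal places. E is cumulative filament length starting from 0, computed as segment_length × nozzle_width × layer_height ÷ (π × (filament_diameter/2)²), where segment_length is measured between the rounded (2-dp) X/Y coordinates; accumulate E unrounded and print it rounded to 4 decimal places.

At z = 6.72 mm: the r=7 cylinder gives a regular 8-gon of circumradius 7 (constant along its height); the r=5.5 sphere at (2, 1) slices to a regular 8-gon of circumradius 5.005 (√(r²−h²) with h=2.28 from center); the cylinder at (12.5, -3.5): section is a regular 8-gon, circumradius r=9.5; the r=9 sphere at (-1, 0) slices to a regular 8-gon of circumradius 7.626 (√(r²−h²) with h=4.78 from center); Combining (union): the regions partially overlap (shared area 221.21 mm²), so overlapping operands fuse into one piece — 1 connected region. The outline is a single polygon with 18 vertices. Extrusion per mm of travel: 0.4 × 0.24 / (π × 0.875²) = 0.039912. Accumulating E over each segment gives final E = 3.4179.

G0 X-8.63 Y0.00 Z6.72
G1 X-6.39 Y-5.39 E0.2330
G1 X-1.00 Y-7.63 E0.4659
G1 X3.87 Y-5.61 E0.6764
G1 X5.78 Y-10.22 E0.8755
G1 X12.50 Y-13.00 E1.1658
G1 X19.22 Y-10.22 E1.4560
G1 X22.00 Y-3.50 E1.7463
G1 X19.22 Y3.22 E2.0365
G1 X12.50 Y6.00 E2.3268
G1 X6.04 Y3.33 E2.6058
G1 X5.54 Y4.54 E2.6580
G1 X5.03 Y4.75 E2.6800
G1 X4.95 Y4.95 E2.6886
G1 X4.50 Y5.14 E2.7081
G1 X4.39 Y5.39 E2.7190
G1 X-1.00 Y7.63 E2.9520
G1 X-6.39 Y5.39 E3.1850
G1 X-8.63 Y0.00 E3.4179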